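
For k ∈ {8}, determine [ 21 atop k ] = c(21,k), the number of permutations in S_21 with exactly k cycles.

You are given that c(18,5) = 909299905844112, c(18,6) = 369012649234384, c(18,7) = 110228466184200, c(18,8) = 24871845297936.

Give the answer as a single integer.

[19] T[19,6]:18*369012649234384+909299905844112=7551527592063024 · T[19,7]:18*110228466184200+369012649234384=2353125040549984 · T[19,8]:18*24871845297936+110228466184200=557921681547048
[20] T[20,7]:19*2353125040549984+7551527592063024=52260903362512720 · T[20,8]:19*557921681547048+2353125040549984=12953636989943896
[21] T[21,8]:20*12953636989943896+52260903362512720=311333643161390640
Read c(21,8) = 311333643161390640.

311333643161390640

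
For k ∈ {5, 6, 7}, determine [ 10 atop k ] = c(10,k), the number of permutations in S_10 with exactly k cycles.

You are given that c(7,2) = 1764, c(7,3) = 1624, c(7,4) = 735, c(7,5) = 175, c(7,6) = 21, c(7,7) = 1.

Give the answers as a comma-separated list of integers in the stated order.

row 8: T[8][3]=7·1624+1764=13132  T[8][4]=7·735+1624=6769  T[8][5]=7·175+735=1960  T[8][6]=7·21+175=322  T[8][7]=7·1+21=28
row 9: T[9][4]=8·6769+13132=67284  T[9][5]=8·1960+6769=22449  T[9][6]=8·322+1960=4536  T[9][7]=8·28+322=546
row 10: T[10][5]=9·22449+67284=269325  T[10][6]=9·4536+22449=63273  T[10][7]=9·546+4536=9450
Read c(10,5) = 269325, c(10,6) = 63273, c(10,7) = 9450.

269325, 63273, 9450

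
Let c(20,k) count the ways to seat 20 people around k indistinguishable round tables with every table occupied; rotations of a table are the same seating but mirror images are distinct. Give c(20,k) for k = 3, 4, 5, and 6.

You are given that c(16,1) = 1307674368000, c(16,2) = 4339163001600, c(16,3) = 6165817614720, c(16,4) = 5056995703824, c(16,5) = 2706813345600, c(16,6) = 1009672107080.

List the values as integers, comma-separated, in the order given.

668609730341153280, 610116075740491776, 371384787345228000, 161429736530118960

[17] T[17,1]:16*1307674368000+0=20922789888000 · T[17,2]:16*4339163001600+1307674368000=70734282393600 · T[17,3]:16*6165817614720+4339163001600=102992244837120 · T[17,4]:16*5056995703824+6165817614720=87077748875904 · T[17,5]:16*2706813345600+5056995703824=48366009233424 · T[17,6]:16*1009672107080+2706813345600=18861567058880
[18] T[18,1]:17*20922789888000+0=355687428096000 · T[18,2]:17*70734282393600+20922789888000=1223405590579200 · T[18,3]:17*102992244837120+70734282393600=1821602444624640 · T[18,4]:17*87077748875904+102992244837120=1583313975727488 · T[18,5]:17*48366009233424+87077748875904=909299905844112 · T[18,6]:17*18861567058880+48366009233424=369012649234384
[19] T[19,2]:18*1223405590579200+355687428096000=22376988058521600 · T[19,3]:18*1821602444624640+1223405590579200=34012249593822720 · T[19,4]:18*1583313975727488+1821602444624640=30321254007719424 · T[19,5]:18*909299905844112+1583313975727488=17950712280921504 · T[19,6]:18*369012649234384+909299905844112=7551527592063024
[20] T[20,3]:19*34012249593822720+22376988058521600=668609730341153280 · T[20,4]:19*30321254007719424+34012249593822720=610116075740491776 · T[20,5]:19*17950712280921504+30321254007719424=371384787345228000 · T[20,6]:19*7551527592063024+17950712280921504=161429736530118960
Read c(20,3) = 668609730341153280, c(20,4) = 610116075740491776, c(20,5) = 371384787345228000, c(20,6) = 161429736530118960.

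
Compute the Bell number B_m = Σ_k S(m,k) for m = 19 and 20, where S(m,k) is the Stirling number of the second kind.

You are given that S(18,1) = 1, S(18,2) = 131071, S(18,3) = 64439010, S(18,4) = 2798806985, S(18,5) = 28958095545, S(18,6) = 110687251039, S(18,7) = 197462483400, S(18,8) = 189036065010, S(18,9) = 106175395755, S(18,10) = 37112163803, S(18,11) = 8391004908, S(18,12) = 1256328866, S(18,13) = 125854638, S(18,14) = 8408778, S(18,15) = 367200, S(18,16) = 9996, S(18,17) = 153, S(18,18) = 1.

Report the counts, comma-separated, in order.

5832742205057, 51724158235372

[19] T[19,1]:1*1+0=1 · T[19,2]:2*131071+1=262143 · T[19,3]:3*64439010+131071=193448101 · T[19,4]:4*2798806985+64439010=11259666950 · T[19,5]:5*28958095545+2798806985=147589284710 · T[19,6]:6*110687251039+28958095545=693081601779 · T[19,7]:7*197462483400+110687251039=1492924634839 · T[19,8]:8*189036065010+197462483400=1709751003480 · T[19,9]:9*106175395755+189036065010=1144614626805 · T[19,10]:10*37112163803+106175395755=477297033785 · T[19,11]:11*8391004908+37112163803=129413217791 · T[19,12]:12*1256328866+8391004908=23466951300 · T[19,13]:13*125854638+1256328866=2892439160 · T[19,14]:14*8408778+125854638=243577530 · T[19,15]:15*367200+8408778=13916778 · T[19,16]:16*9996+367200=527136 · T[19,17]:17*153+9996=12597 · T[19,18]:18*1+153=171 · T[19,19]:19*0+1=1
[20] T[20,1]:1*1+0=1 · T[20,2]:2*262143+1=524287 · T[20,3]:3*193448101+262143=580606446 · T[20,4]:4*11259666950+193448101=45232115901 · T[20,5]:5*147589284710+11259666950=749206090500 · T[20,6]:6*693081601779+147589284710=4306078895384 · T[20,7]:7*1492924634839+693081601779=11143554045652 · T[20,8]:8*1709751003480+1492924634839=15170932662679 · T[20,9]:9*1144614626805+1709751003480=12011282644725 · T[20,10]:10*477297033785+1144614626805=5917584964655 · T[20,11]:11*129413217791+477297033785=1900842429486 · T[20,12]:12*23466951300+129413217791=411016633391 · T[20,13]:13*2892439160+23466951300=61068660380 · T[20,14]:14*243577530+2892439160=6302524580 · T[20,15]:15*13916778+243577530=452329200 · T[20,16]:16*527136+13916778=22350954 · T[20,17]:17*12597+527136=741285 · T[20,18]:18*171+12597=15675 · T[20,19]:19*1+171=190 · T[20,20]:20*0+1=1
B_19 = ΣS(19,k) = 1+262143+193448101+11259666950+147589284710+693081601779+1492924634839+1709751003480+1144614626805+477297033785+129413217791+23466951300+2892439160+243577530+13916778+527136+12597+171+1 = 5832742205057
B_20 = ΣS(20,k) = 1+524287+580606446+45232115901+749206090500+4306078895384+11143554045652+15170932662679+12011282644725+5917584964655+1900842429486+411016633391+61068660380+6302524580+452329200+22350954+741285+15675+190+1 = 51724158235372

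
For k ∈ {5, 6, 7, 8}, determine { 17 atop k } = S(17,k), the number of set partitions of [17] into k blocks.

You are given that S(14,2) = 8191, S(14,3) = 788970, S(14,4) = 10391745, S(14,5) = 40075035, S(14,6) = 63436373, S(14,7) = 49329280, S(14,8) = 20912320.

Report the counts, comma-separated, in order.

5652751651, 17505749898, 25708104786, 20415995028

@15  (15,3):788970·3+8191→2375101, (15,4):10391745·4+788970→42355950, (15,5):40075035·5+10391745→210766920, (15,6):63436373·6+40075035→420693273, (15,7):49329280·7+63436373→408741333, (15,8):20912320·8+49329280→216627840
@16  (16,4):42355950·4+2375101→171798901, (16,5):210766920·5+42355950→1096190550, (16,6):420693273·6+210766920→2734926558, (16,7):408741333·7+420693273→3281882604, (16,8):216627840·8+408741333→2141764053
@17  (17,5):1096190550·5+171798901→5652751651, (17,6):2734926558·6+1096190550→17505749898, (17,7):3281882604·7+2734926558→25708104786, (17,8):2141764053·8+3281882604→20415995028
Read S(17,5) = 5652751651, S(17,6) = 17505749898, S(17,7) = 25708104786, S(17,8) = 20415995028.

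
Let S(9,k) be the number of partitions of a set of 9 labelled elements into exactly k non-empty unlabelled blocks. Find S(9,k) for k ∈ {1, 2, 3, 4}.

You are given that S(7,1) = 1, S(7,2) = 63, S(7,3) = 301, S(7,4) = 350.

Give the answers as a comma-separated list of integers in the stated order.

i=8: T(8,1)=0+1·1=1 | T(8,2)=1+2·63=127 | T(8,3)=63+3·301=966 | T(8,4)=301+4·350=1701
i=9: T(9,1)=0+1·1=1 | T(9,2)=1+2·127=255 | T(9,3)=127+3·966=3025 | T(9,4)=966+4·1701=7770
Read S(9,1) = 1, S(9,2) = 255, S(9,3) = 3025, S(9,4) = 7770.

1, 255, 3025, 7770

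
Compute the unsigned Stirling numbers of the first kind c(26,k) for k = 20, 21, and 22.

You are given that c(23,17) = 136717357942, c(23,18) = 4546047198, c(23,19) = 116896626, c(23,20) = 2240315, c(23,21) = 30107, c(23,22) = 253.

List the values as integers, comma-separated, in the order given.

696829576300, 17247104875, 333685495

row 24: T[24][18]=23·4546047198+136717357942=241276443496  T[24][19]=23·116896626+4546047198=7234669596  T[24][20]=23·2240315+116896626=168423871  T[24][21]=23·30107+2240315=2932776  T[24][22]=23·253+30107=35926
row 25: T[25][19]=24·7234669596+241276443496=414908513800  T[25][20]=24·168423871+7234669596=11276842500  T[25][21]=24·2932776+168423871=238810495  T[25][22]=24·35926+2932776=3795000
row 26: T[26][20]=25·11276842500+414908513800=696829576300  T[26][21]=25·238810495+11276842500=17247104875  T[26][22]=25·3795000+238810495=333685495
Read c(26,20) = 696829576300, c(26,21) = 17247104875, c(26,22) = 333685495.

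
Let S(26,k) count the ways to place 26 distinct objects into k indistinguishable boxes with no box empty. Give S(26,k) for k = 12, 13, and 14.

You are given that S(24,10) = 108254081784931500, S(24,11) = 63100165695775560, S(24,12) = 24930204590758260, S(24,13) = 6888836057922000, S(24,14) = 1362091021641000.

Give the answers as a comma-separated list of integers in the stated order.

5149507353856958820, 1850568574253550060, 477898618396288260

@25  (25,11):63100165695775560·11+108254081784931500→802355904438462660, (25,12):24930204590758260·12+63100165695775560→362262620784874680, (25,13):6888836057922000·13+24930204590758260→114485073343744260, (25,14):1362091021641000·14+6888836057922000→25958110360896000
@26  (26,12):362262620784874680·12+802355904438462660→5149507353856958820, (26,13):114485073343744260·13+362262620784874680→1850568574253550060, (26,14):25958110360896000·14+114485073343744260→477898618396288260
Read S(26,12) = 5149507353856958820, S(26,13) = 1850568574253550060, S(26,14) = 477898618396288260.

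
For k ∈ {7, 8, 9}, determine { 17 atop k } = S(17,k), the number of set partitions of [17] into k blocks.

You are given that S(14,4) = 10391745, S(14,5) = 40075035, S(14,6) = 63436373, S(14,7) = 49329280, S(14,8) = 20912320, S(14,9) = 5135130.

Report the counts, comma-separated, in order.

i=15: T(15,5)=10391745+5·40075035=210766920 | T(15,6)=40075035+6·63436373=420693273 | T(15,7)=63436373+7·49329280=408741333 | T(15,8)=49329280+8·20912320=216627840 | T(15,9)=20912320+9·5135130=67128490
i=16: T(16,6)=210766920+6·420693273=2734926558 | T(16,7)=420693273+7·408741333=3281882604 | T(16,8)=408741333+8·216627840=2141764053 | T(16,9)=216627840+9·67128490=820784250
i=17: T(17,7)=2734926558+7·3281882604=25708104786 | T(17,8)=3281882604+8·2141764053=20415995028 | T(17,9)=2141764053+9·820784250=9528822303
Read S(17,7) = 25708104786, S(17,8) = 20415995028, S(17,9) = 9528822303.

25708104786, 20415995028, 9528822303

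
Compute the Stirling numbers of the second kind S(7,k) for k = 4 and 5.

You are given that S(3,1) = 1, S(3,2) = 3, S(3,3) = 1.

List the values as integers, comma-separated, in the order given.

350, 140

i=4: T(4,1)=0+1·1=1 | T(4,2)=1+2·3=7 | T(4,3)=3+3·1=6 | T(4,4)=1+4·0=1
i=5: T(5,2)=1+2·7=15 | T(5,3)=7+3·6=25 | T(5,4)=6+4·1=10 | T(5,5)=1+5·0=1
i=6: T(6,3)=15+3·25=90 | T(6,4)=25+4·10=65 | T(6,5)=10+5·1=15
i=7: T(7,4)=90+4·65=350 | T(7,5)=65+5·15=140
Read S(7,4) = 350, S(7,5) = 140.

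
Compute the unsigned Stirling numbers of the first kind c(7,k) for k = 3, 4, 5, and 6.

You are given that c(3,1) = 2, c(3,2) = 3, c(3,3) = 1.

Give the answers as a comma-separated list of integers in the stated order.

1624, 735, 175, 21

i=4: T(4,1)=0+3·2=6 | T(4,2)=2+3·3=11 | T(4,3)=3+3·1=6 | T(4,4)=1+3·0=1
i=5: T(5,1)=0+4·6=24 | T(5,2)=6+4·11=50 | T(5,3)=11+4·6=35 | T(5,4)=6+4·1=10 | T(5,5)=1+4·0=1
i=6: T(6,2)=24+5·50=274 | T(6,3)=50+5·35=225 | T(6,4)=35+5·10=85 | T(6,5)=10+5·1=15 | T(6,6)=1+5·0=1
i=7: T(7,3)=274+6·225=1624 | T(7,4)=225+6·85=735 | T(7,5)=85+6·15=175 | T(7,6)=15+6·1=21
Read c(7,3) = 1624, c(7,4) = 735, c(7,5) = 175, c(7,6) = 21.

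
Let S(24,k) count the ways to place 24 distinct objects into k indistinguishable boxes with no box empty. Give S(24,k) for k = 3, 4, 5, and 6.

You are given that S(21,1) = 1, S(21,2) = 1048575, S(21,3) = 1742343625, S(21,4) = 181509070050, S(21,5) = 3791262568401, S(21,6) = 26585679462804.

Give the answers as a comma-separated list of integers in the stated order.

47063200806, 11681056634501, 485000783495250, 6090236036084530

row 22: T[22][1]=1·1+0=1  T[22][2]=2·1048575+1=2097151  T[22][3]=3·1742343625+1048575=5228079450  T[22][4]=4·181509070050+1742343625=727778623825  T[22][5]=5·3791262568401+181509070050=19137821912055  T[22][6]=6·26585679462804+3791262568401=163305339345225
row 23: T[23][2]=2·2097151+1=4194303  T[23][3]=3·5228079450+2097151=15686335501  T[23][4]=4·727778623825+5228079450=2916342574750  T[23][5]=5·19137821912055+727778623825=96416888184100  T[23][6]=6·163305339345225+19137821912055=998969857983405
row 24: T[24][3]=3·15686335501+4194303=47063200806  T[24][4]=4·2916342574750+15686335501=11681056634501  T[24][5]=5·96416888184100+2916342574750=485000783495250  T[24][6]=6·998969857983405+96416888184100=6090236036084530
Read S(24,3) = 47063200806, S(24,4) = 11681056634501, S(24,5) = 485000783495250, S(24,6) = 6090236036084530.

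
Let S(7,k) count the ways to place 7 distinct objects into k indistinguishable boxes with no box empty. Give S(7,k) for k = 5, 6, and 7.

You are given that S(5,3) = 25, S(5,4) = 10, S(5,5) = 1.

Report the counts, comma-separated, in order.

140, 21, 1

r6: T_6,4=4×10+25=65; T_6,5=5×1+10=15; T_6,6=6×0+1=1
r7: T_7,5=5×15+65=140; T_7,6=6×1+15=21; T_7,7=7×0+1=1
Read S(7,5) = 140, S(7,6) = 21, S(7,7) = 1.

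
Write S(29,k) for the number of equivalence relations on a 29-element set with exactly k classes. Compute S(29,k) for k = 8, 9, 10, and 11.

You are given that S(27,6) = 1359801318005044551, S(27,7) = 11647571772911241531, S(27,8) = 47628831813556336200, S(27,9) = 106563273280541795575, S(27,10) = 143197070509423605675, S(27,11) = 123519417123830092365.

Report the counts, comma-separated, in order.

3224318613979279184316, 9452962848327254398506, 16392038075086211019625, 18059551225961878690915

i=28: T(28,7)=1359801318005044551+7·11647571772911241531=82892803728383735268 | T(28,8)=11647571772911241531+8·47628831813556336200=392678226281361931131 | T(28,9)=47628831813556336200+9·106563273280541795575=1006698291338432496375 | T(28,10)=106563273280541795575+10·143197070509423605675=1538533978374777852325 | T(28,11)=143197070509423605675+11·123519417123830092365=1501910658871554621690
i=29: T(29,8)=82892803728383735268+8·392678226281361931131=3224318613979279184316 | T(29,9)=392678226281361931131+9·1006698291338432496375=9452962848327254398506 | T(29,10)=1006698291338432496375+10·1538533978374777852325=16392038075086211019625 | T(29,11)=1538533978374777852325+11·1501910658871554621690=18059551225961878690915
Read S(29,8) = 3224318613979279184316, S(29,9) = 9452962848327254398506, S(29,10) = 16392038075086211019625, S(29,11) = 18059551225961878690915.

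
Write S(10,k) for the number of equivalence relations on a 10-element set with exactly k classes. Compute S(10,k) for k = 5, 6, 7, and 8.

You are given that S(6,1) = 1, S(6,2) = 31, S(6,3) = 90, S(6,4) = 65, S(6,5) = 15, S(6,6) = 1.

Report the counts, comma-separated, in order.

42525, 22827, 5880, 750

i=7: T(7,2)=1+2·31=63 | T(7,3)=31+3·90=301 | T(7,4)=90+4·65=350 | T(7,5)=65+5·15=140 | T(7,6)=15+6·1=21 | T(7,7)=1+7·0=1
i=8: T(8,3)=63+3·301=966 | T(8,4)=301+4·350=1701 | T(8,5)=350+5·140=1050 | T(8,6)=140+6·21=266 | T(8,7)=21+7·1=28 | T(8,8)=1+8·0=1
i=9: T(9,4)=966+4·1701=7770 | T(9,5)=1701+5·1050=6951 | T(9,6)=1050+6·266=2646 | T(9,7)=266+7·28=462 | T(9,8)=28+8·1=36
i=10: T(10,5)=7770+5·6951=42525 | T(10,6)=6951+6·2646=22827 | T(10,7)=2646+7·462=5880 | T(10,8)=462+8·36=750
Read S(10,5) = 42525, S(10,6) = 22827, S(10,7) = 5880, S(10,8) = 750.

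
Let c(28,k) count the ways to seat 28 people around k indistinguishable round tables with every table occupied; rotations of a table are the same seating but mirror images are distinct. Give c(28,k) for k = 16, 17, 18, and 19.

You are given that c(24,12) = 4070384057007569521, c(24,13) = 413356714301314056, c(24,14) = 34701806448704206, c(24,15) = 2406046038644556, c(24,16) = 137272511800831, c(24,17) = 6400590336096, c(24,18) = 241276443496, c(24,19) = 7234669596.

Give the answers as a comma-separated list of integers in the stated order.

row 25: T[25][13]=24·413356714301314056+4070384057007569521=13990945200239106865  T[25][14]=24·34701806448704206+413356714301314056=1246200069070215000  T[25][15]=24·2406046038644556+34701806448704206=92446911376173550  T[25][16]=24·137272511800831+2406046038644556=5700586321864500  T[25][17]=24·6400590336096+137272511800831=290886679867135  T[25][18]=24·241276443496+6400590336096=12191224980000  T[25][19]=24·7234669596+241276443496=414908513800
row 26: T[26][14]=25·1246200069070215000+13990945200239106865=45145946926994481865  T[26][15]=25·92446911376173550+1246200069070215000=3557372853474553750  T[26][16]=25·5700586321864500+92446911376173550=234961569422786050  T[26][17]=25·290886679867135+5700586321864500=12972753318542875  T[26][18]=25·12191224980000+290886679867135=595667304367135  T[26][19]=25·414908513800+12191224980000=22563937825000
row 27: T[27][15]=26·3557372853474553750+45145946926994481865=137637641117332879365  T[27][16]=26·234961569422786050+3557372853474553750=9666373658466991050  T[27][17]=26·12972753318542875+234961569422786050=572253155704900800  T[27][18]=26·595667304367135+12972753318542875=28460103232088385  T[27][19]=26·22563937825000+595667304367135=1182329687817135
row 28: T[28][16]=27·9666373658466991050+137637641117332879365=398629729895941637715  T[28][17]=27·572253155704900800+9666373658466991050=25117208862499312650  T[28][18]=27·28460103232088385+572253155704900800=1340675942971287195  T[28][19]=27·1182329687817135+28460103232088385=60383004803151030
Read c(28,16) = 398629729895941637715, c(28,17) = 25117208862499312650, c(28,18) = 1340675942971287195, c(28,19) = 60383004803151030.

398629729895941637715, 25117208862499312650, 1340675942971287195, 60383004803151030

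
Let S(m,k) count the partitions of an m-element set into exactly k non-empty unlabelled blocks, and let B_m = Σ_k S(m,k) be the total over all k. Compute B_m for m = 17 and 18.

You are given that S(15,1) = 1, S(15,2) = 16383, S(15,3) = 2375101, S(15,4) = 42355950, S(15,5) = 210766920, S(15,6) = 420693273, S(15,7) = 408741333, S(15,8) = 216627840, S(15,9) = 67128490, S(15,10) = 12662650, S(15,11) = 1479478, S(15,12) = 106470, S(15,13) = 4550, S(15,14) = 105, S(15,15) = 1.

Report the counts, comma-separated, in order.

@16  (16,1):1·1+0→1, (16,2):16383·2+1→32767, (16,3):2375101·3+16383→7141686, (16,4):42355950·4+2375101→171798901, (16,5):210766920·5+42355950→1096190550, (16,6):420693273·6+210766920→2734926558, (16,7):408741333·7+420693273→3281882604, (16,8):216627840·8+408741333→2141764053, (16,9):67128490·9+216627840→820784250, (16,10):12662650·10+67128490→193754990, (16,11):1479478·11+12662650→28936908, (16,12):106470·12+1479478→2757118, (16,13):4550·13+106470→165620, (16,14):105·14+4550→6020, (16,15):1·15+105→120, (16,16):0·16+1→1
@17  (17,1):1·1+0→1, (17,2):32767·2+1→65535, (17,3):7141686·3+32767→21457825, (17,4):171798901·4+7141686→694337290, (17,5):1096190550·5+171798901→5652751651, (17,6):2734926558·6+1096190550→17505749898, (17,7):3281882604·7+2734926558→25708104786, (17,8):2141764053·8+3281882604→20415995028, (17,9):820784250·9+2141764053→9528822303, (17,10):193754990·10+820784250→2758334150, (17,11):28936908·11+193754990→512060978, (17,12):2757118·12+28936908→62022324, (17,13):165620·13+2757118→4910178, (17,14):6020·14+165620→249900, (17,15):120·15+6020→7820, (17,16):1·16+120→136, (17,17):0·17+1→1
@18  (18,1):1·1+0→1, (18,2):65535·2+1→131071, (18,3):21457825·3+65535→64439010, (18,4):694337290·4+21457825→2798806985, (18,5):5652751651·5+694337290→28958095545, (18,6):17505749898·6+5652751651→110687251039, (18,7):25708104786·7+17505749898→197462483400, (18,8):20415995028·8+25708104786→189036065010, (18,9):9528822303·9+20415995028→106175395755, (18,10):2758334150·10+9528822303→37112163803, (18,11):512060978·11+2758334150→8391004908, (18,12):62022324·12+512060978→1256328866, (18,13):4910178·13+62022324→125854638, (18,14):249900·14+4910178→8408778, (18,15):7820·15+249900→367200, (18,16):136·16+7820→9996, (18,17):1·17+136→153, (18,18):0·18+1→1
B_17 = ΣS(17,k) = 1+65535+21457825+694337290+5652751651+17505749898+25708104786+20415995028+9528822303+2758334150+512060978+62022324+4910178+249900+7820+136+1 = 82864869804
B_18 = ΣS(18,k) = 1+131071+64439010+2798806985+28958095545+110687251039+197462483400+189036065010+106175395755+37112163803+8391004908+1256328866+125854638+8408778+367200+9996+153+1 = 682076806159

82864869804, 682076806159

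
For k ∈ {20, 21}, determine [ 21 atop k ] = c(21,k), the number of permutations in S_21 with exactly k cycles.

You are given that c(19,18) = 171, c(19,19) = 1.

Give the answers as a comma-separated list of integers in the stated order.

[20] T[20,19]:19*1+171=190 · T[20,20]:19*0+1=1
[21] T[21,20]:20*1+190=210 · T[21,21]:20*0+1=1
Read c(21,20) = 210, c(21,21) = 1.

210, 1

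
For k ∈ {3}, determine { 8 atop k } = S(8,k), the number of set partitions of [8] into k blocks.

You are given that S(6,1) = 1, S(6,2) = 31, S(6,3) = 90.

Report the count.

r7: T_7,2=2×31+1=63; T_7,3=3×90+31=301
r8: T_8,3=3×301+63=966
Read S(8,3) = 966.

966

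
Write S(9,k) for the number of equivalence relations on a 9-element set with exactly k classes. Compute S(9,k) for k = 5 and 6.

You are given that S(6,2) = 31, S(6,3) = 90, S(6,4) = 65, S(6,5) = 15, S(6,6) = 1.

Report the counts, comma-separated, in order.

r7: T_7,3=3×90+31=301; T_7,4=4×65+90=350; T_7,5=5×15+65=140; T_7,6=6×1+15=21
r8: T_8,4=4×350+301=1701; T_8,5=5×140+350=1050; T_8,6=6×21+140=266
r9: T_9,5=5×1050+1701=6951; T_9,6=6×266+1050=2646
Read S(9,5) = 6951, S(9,6) = 2646.

6951, 2646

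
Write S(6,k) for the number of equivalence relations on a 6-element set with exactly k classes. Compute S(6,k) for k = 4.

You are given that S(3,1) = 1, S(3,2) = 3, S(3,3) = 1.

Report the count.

row 4: T[4][2]=2·3+1=7  T[4][3]=3·1+3=6  T[4][4]=4·0+1=1
row 5: T[5][3]=3·6+7=25  T[5][4]=4·1+6=10
row 6: T[6][4]=4·10+25=65
Read S(6,4) = 65.

65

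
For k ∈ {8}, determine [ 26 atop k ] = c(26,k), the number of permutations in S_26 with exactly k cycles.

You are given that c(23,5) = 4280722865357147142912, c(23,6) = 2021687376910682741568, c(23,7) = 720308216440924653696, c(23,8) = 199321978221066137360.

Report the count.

[24] T[24,6]:23*2021687376910682741568+4280722865357147142912=50779532534302850198976 · T[24,7]:23*720308216440924653696+2021687376910682741568=18588776355051949776576 · T[24,8]:23*199321978221066137360+720308216440924653696=5304713715525445812976
[25] T[25,7]:24*18588776355051949776576+50779532534302850198976=496910165055549644836800 · T[25,8]:24*5304713715525445812976+18588776355051949776576=145901905527662649288000
[26] T[26,8]:25*145901905527662649288000+496910165055549644836800=4144457803247115877036800
Read c(26,8) = 4144457803247115877036800.

4144457803247115877036800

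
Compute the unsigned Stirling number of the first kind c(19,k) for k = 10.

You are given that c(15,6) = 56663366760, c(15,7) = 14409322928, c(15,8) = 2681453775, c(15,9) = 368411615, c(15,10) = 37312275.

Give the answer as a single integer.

14710753408923

row 16: T[16][7]=15·14409322928+56663366760=272803210680  T[16][8]=15·2681453775+14409322928=54631129553  T[16][9]=15·368411615+2681453775=8207628000  T[16][10]=15·37312275+368411615=928095740
row 17: T[17][8]=16·54631129553+272803210680=1146901283528  T[17][9]=16·8207628000+54631129553=185953177553  T[17][10]=16·928095740+8207628000=23057159840
row 18: T[18][9]=17·185953177553+1146901283528=4308105301929  T[18][10]=17·23057159840+185953177553=577924894833
row 19: T[19][10]=18·577924894833+4308105301929=14710753408923
Read c(19,10) = 14710753408923.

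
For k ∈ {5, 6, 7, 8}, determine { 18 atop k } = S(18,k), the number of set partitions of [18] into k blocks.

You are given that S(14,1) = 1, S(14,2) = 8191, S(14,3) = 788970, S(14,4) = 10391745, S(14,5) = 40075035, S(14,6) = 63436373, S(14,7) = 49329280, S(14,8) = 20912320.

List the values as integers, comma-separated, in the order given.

r15: T_15,2=2×8191+1=16383; T_15,3=3×788970+8191=2375101; T_15,4=4×10391745+788970=42355950; T_15,5=5×40075035+10391745=210766920; T_15,6=6×63436373+40075035=420693273; T_15,7=7×49329280+63436373=408741333; T_15,8=8×20912320+49329280=216627840
r16: T_16,3=3×2375101+16383=7141686; T_16,4=4×42355950+2375101=171798901; T_16,5=5×210766920+42355950=1096190550; T_16,6=6×420693273+210766920=2734926558; T_16,7=7×408741333+420693273=3281882604; T_16,8=8×216627840+408741333=2141764053
r17: T_17,4=4×171798901+7141686=694337290; T_17,5=5×1096190550+171798901=5652751651; T_17,6=6×2734926558+1096190550=17505749898; T_17,7=7×3281882604+2734926558=25708104786; T_17,8=8×2141764053+3281882604=20415995028
r18: T_18,5=5×5652751651+694337290=28958095545; T_18,6=6×17505749898+5652751651=110687251039; T_18,7=7×25708104786+17505749898=197462483400; T_18,8=8×20415995028+25708104786=189036065010
Read S(18,5) = 28958095545, S(18,6) = 110687251039, S(18,7) = 197462483400, S(18,8) = 189036065010.

28958095545, 110687251039, 197462483400, 189036065010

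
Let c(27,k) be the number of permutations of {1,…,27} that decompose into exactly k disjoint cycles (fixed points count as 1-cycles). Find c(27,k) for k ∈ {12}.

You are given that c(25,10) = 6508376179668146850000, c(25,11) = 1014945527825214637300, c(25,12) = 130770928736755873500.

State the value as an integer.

i=26: T(26,11)=6508376179668146850000+25·1014945527825214637300=31882014375298512782500 | T(26,12)=1014945527825214637300+25·130770928736755873500=4284218746244111474800
i=27: T(27,12)=31882014375298512782500+26·4284218746244111474800=143271701777645411127300
Read c(27,12) = 143271701777645411127300.

143271701777645411127300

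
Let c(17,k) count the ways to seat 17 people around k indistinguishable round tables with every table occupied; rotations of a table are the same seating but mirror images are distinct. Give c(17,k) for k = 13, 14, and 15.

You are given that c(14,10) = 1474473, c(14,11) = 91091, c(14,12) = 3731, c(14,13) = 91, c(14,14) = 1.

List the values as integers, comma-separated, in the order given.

[15] T[15,11]:14*91091+1474473=2749747 · T[15,12]:14*3731+91091=143325 · T[15,13]:14*91+3731=5005 · T[15,14]:14*1+91=105 · T[15,15]:14*0+1=1
[16] T[16,12]:15*143325+2749747=4899622 · T[16,13]:15*5005+143325=218400 · T[16,14]:15*105+5005=6580 · T[16,15]:15*1+105=120
[17] T[17,13]:16*218400+4899622=8394022 · T[17,14]:16*6580+218400=323680 · T[17,15]:16*120+6580=8500
Read c(17,13) = 8394022, c(17,14) = 323680, c(17,15) = 8500.

8394022, 323680, 8500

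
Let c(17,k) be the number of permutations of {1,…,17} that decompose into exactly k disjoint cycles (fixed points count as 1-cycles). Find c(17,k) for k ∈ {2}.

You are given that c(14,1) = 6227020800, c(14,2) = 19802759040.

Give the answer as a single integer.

70734282393600

[15] T[15,1]:14*6227020800+0=87178291200 · T[15,2]:14*19802759040+6227020800=283465647360
[16] T[16,1]:15*87178291200+0=1307674368000 · T[16,2]:15*283465647360+87178291200=4339163001600
[17] T[17,2]:16*4339163001600+1307674368000=70734282393600
Read c(17,2) = 70734282393600.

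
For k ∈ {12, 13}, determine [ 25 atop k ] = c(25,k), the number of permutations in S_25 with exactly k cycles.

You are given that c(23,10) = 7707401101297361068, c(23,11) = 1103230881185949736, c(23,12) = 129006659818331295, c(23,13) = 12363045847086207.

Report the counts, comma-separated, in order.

130770928736755873500, 13990945200239106865

i=24: T(24,11)=7707401101297361068+23·1103230881185949736=33081711368574204996 | T(24,12)=1103230881185949736+23·129006659818331295=4070384057007569521 | T(24,13)=129006659818331295+23·12363045847086207=413356714301314056
i=25: T(25,12)=33081711368574204996+24·4070384057007569521=130770928736755873500 | T(25,13)=4070384057007569521+24·413356714301314056=13990945200239106865
Read c(25,12) = 130770928736755873500, c(25,13) = 13990945200239106865.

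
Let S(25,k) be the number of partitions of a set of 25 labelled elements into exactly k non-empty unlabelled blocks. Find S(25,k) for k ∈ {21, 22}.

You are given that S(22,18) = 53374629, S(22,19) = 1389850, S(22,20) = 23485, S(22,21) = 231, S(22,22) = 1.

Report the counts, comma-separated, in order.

@23  (23,19):1389850·19+53374629→79781779, (23,20):23485·20+1389850→1859550, (23,21):231·21+23485→28336, (23,22):1·22+231→253
@24  (24,20):1859550·20+79781779→116972779, (24,21):28336·21+1859550→2454606, (24,22):253·22+28336→33902
@25  (25,21):2454606·21+116972779→168519505, (25,22):33902·22+2454606→3200450
Read S(25,21) = 168519505, S(25,22) = 3200450.

168519505, 3200450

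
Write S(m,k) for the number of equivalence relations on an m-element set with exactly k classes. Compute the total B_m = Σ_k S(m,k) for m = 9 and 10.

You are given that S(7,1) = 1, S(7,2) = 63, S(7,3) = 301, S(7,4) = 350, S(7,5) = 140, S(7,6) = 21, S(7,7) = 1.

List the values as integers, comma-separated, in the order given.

r8: T_8,1=1×1+0=1; T_8,2=2×63+1=127; T_8,3=3×301+63=966; T_8,4=4×350+301=1701; T_8,5=5×140+350=1050; T_8,6=6×21+140=266; T_8,7=7×1+21=28; T_8,8=8×0+1=1
r9: T_9,1=1×1+0=1; T_9,2=2×127+1=255; T_9,3=3×966+127=3025; T_9,4=4×1701+966=7770; T_9,5=5×1050+1701=6951; T_9,6=6×266+1050=2646; T_9,7=7×28+266=462; T_9,8=8×1+28=36; T_9,9=9×0+1=1
r10: T_10,1=1×1+0=1; T_10,2=2×255+1=511; T_10,3=3×3025+255=9330; T_10,4=4×7770+3025=34105; T_10,5=5×6951+7770=42525; T_10,6=6×2646+6951=22827; T_10,7=7×462+2646=5880; T_10,8=8×36+462=750; T_10,9=9×1+36=45; T_10,10=10×0+1=1
B_9 = ΣS(9,k) = 1+255+3025+7770+6951+2646+462+36+1 = 21147
B_10 = ΣS(10,k) = 1+511+9330+34105+42525+22827+5880+750+45+1 = 115975

21147, 115975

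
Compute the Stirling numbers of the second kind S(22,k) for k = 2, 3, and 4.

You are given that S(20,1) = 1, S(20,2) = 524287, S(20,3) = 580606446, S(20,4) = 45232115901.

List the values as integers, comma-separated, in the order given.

@21  (21,1):1·1+0→1, (21,2):524287·2+1→1048575, (21,3):580606446·3+524287→1742343625, (21,4):45232115901·4+580606446→181509070050
@22  (22,2):1048575·2+1→2097151, (22,3):1742343625·3+1048575→5228079450, (22,4):181509070050·4+1742343625→727778623825
Read S(22,2) = 2097151, S(22,3) = 5228079450, S(22,4) = 727778623825.

2097151, 5228079450, 727778623825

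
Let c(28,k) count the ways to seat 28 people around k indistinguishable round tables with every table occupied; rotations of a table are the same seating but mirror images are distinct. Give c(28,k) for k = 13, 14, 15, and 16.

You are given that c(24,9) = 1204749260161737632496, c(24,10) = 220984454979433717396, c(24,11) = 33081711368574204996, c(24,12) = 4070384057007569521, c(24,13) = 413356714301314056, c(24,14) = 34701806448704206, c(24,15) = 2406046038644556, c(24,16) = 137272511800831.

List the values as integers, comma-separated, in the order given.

596287888163635369624650, 61445535102359115635655, 5370555489012577816470, 398629729895941637715

r25: T_25,10=24×220984454979433717396+1204749260161737632496=6508376179668146850000; T_25,11=24×33081711368574204996+220984454979433717396=1014945527825214637300; T_25,12=24×4070384057007569521+33081711368574204996=130770928736755873500; T_25,13=24×413356714301314056+4070384057007569521=13990945200239106865; T_25,14=24×34701806448704206+413356714301314056=1246200069070215000; T_25,15=24×2406046038644556+34701806448704206=92446911376173550; T_25,16=24×137272511800831+2406046038644556=5700586321864500
r26: T_26,11=25×1014945527825214637300+6508376179668146850000=31882014375298512782500; T_26,12=25×130770928736755873500+1014945527825214637300=4284218746244111474800; T_26,13=25×13990945200239106865+130770928736755873500=480544558742733545125; T_26,14=25×1246200069070215000+13990945200239106865=45145946926994481865; T_26,15=25×92446911376173550+1246200069070215000=3557372853474553750; T_26,16=25×5700586321864500+92446911376173550=234961569422786050
r27: T_27,12=26×4284218746244111474800+31882014375298512782500=143271701777645411127300; T_27,13=26×480544558742733545125+4284218746244111474800=16778377273555183648050; T_27,14=26×45145946926994481865+480544558742733545125=1654339178844590073615; T_27,15=26×3557372853474553750+45145946926994481865=137637641117332879365; T_27,16=26×234961569422786050+3557372853474553750=9666373658466991050
r28: T_28,13=27×16778377273555183648050+143271701777645411127300=596287888163635369624650; T_28,14=27×1654339178844590073615+16778377273555183648050=61445535102359115635655; T_28,15=27×137637641117332879365+1654339178844590073615=5370555489012577816470; T_28,16=27×9666373658466991050+137637641117332879365=398629729895941637715
Read c(28,13) = 596287888163635369624650, c(28,14) = 61445535102359115635655, c(28,15) = 5370555489012577816470, c(28,16) = 398629729895941637715.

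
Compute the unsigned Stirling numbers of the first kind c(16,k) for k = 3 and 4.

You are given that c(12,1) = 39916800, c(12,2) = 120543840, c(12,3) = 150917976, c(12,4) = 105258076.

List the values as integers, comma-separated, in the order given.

@13  (13,1):39916800·12+0→479001600, (13,2):120543840·12+39916800→1486442880, (13,3):150917976·12+120543840→1931559552, (13,4):105258076·12+150917976→1414014888
@14  (14,1):479001600·13+0→6227020800, (14,2):1486442880·13+479001600→19802759040, (14,3):1931559552·13+1486442880→26596717056, (14,4):1414014888·13+1931559552→20313753096
@15  (15,2):19802759040·14+6227020800→283465647360, (15,3):26596717056·14+19802759040→392156797824, (15,4):20313753096·14+26596717056→310989260400
@16  (16,3):392156797824·15+283465647360→6165817614720, (16,4):310989260400·15+392156797824→5056995703824
Read c(16,3) = 6165817614720, c(16,4) = 5056995703824.

6165817614720, 5056995703824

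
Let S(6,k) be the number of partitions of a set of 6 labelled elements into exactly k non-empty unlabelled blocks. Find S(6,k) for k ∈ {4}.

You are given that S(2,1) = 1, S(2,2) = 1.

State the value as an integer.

65

[3] T[3,1]:1*1+0=1 · T[3,2]:2*1+1=3 · T[3,3]:3*0+1=1
[4] T[4,2]:2*3+1=7 · T[4,3]:3*1+3=6 · T[4,4]:4*0+1=1
[5] T[5,3]:3*6+7=25 · T[5,4]:4*1+6=10
[6] T[6,4]:4*10+25=65
Read S(6,4) = 65.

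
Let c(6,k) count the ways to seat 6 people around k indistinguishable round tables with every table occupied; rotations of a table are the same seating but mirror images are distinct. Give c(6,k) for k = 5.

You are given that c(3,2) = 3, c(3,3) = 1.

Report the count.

15

@4  (4,3):1·3+3→6, (4,4):0·3+1→1
@5  (5,4):1·4+6→10, (5,5):0·4+1→1
@6  (6,5):1·5+10→15
Read c(6,5) = 15.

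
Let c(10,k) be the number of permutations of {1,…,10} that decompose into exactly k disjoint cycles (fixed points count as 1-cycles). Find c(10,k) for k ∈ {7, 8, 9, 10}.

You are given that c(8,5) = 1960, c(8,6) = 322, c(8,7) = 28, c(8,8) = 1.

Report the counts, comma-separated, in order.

9450, 870, 45, 1

[9] T[9,6]:8*322+1960=4536 · T[9,7]:8*28+322=546 · T[9,8]:8*1+28=36 · T[9,9]:8*0+1=1
[10] T[10,7]:9*546+4536=9450 · T[10,8]:9*36+546=870 · T[10,9]:9*1+36=45 · T[10,10]:9*0+1=1
Read c(10,7) = 9450, c(10,8) = 870, c(10,9) = 45, c(10,10) = 1.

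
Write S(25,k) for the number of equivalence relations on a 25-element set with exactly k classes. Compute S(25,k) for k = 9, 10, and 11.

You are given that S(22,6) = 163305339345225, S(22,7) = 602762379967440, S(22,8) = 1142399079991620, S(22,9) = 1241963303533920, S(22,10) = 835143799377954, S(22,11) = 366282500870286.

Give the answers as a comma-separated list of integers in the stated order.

@23  (23,7):602762379967440·7+163305339345225→4382641999117305, (23,8):1142399079991620·8+602762379967440→9741955019900400, (23,9):1241963303533920·9+1142399079991620→12320068811796900, (23,10):835143799377954·10+1241963303533920→9593401297313460, (23,11):366282500870286·11+835143799377954→4864251308951100
@24  (24,8):9741955019900400·8+4382641999117305→82318282158320505, (24,9):12320068811796900·9+9741955019900400→120622574326072500, (24,10):9593401297313460·10+12320068811796900→108254081784931500, (24,11):4864251308951100·11+9593401297313460→63100165695775560
@25  (25,9):120622574326072500·9+82318282158320505→1167921451092973005, (25,10):108254081784931500·10+120622574326072500→1203163392175387500, (25,11):63100165695775560·11+108254081784931500→802355904438462660
Read S(25,9) = 1167921451092973005, S(25,10) = 1203163392175387500, S(25,11) = 802355904438462660.

1167921451092973005, 1203163392175387500, 802355904438462660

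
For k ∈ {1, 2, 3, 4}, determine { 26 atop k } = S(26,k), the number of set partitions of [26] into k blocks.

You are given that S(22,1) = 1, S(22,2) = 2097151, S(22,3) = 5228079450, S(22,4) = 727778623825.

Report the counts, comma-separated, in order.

1, 33554431, 423610750290, 187226356946265

row 23: T[23][1]=1·1+0=1  T[23][2]=2·2097151+1=4194303  T[23][3]=3·5228079450+2097151=15686335501  T[23][4]=4·727778623825+5228079450=2916342574750
row 24: T[24][1]=1·1+0=1  T[24][2]=2·4194303+1=8388607  T[24][3]=3·15686335501+4194303=47063200806  T[24][4]=4·2916342574750+15686335501=11681056634501
row 25: T[25][1]=1·1+0=1  T[25][2]=2·8388607+1=16777215  T[25][3]=3·47063200806+8388607=141197991025  T[25][4]=4·11681056634501+47063200806=46771289738810
row 26: T[26][1]=1·1+0=1  T[26][2]=2·16777215+1=33554431  T[26][3]=3·141197991025+16777215=423610750290  T[26][4]=4·46771289738810+141197991025=187226356946265
Read S(26,1) = 1, S(26,2) = 33554431, S(26,3) = 423610750290, S(26,4) = 187226356946265.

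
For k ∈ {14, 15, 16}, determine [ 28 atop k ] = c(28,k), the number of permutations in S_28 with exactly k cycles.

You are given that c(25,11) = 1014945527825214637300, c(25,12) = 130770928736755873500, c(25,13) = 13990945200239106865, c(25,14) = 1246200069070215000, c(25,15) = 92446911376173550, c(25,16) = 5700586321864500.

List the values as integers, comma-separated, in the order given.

61445535102359115635655, 5370555489012577816470, 398629729895941637715

@26  (26,12):130770928736755873500·25+1014945527825214637300→4284218746244111474800, (26,13):13990945200239106865·25+130770928736755873500→480544558742733545125, (26,14):1246200069070215000·25+13990945200239106865→45145946926994481865, (26,15):92446911376173550·25+1246200069070215000→3557372853474553750, (26,16):5700586321864500·25+92446911376173550→234961569422786050
@27  (27,13):480544558742733545125·26+4284218746244111474800→16778377273555183648050, (27,14):45145946926994481865·26+480544558742733545125→1654339178844590073615, (27,15):3557372853474553750·26+45145946926994481865→137637641117332879365, (27,16):234961569422786050·26+3557372853474553750→9666373658466991050
@28  (28,14):1654339178844590073615·27+16778377273555183648050→61445535102359115635655, (28,15):137637641117332879365·27+1654339178844590073615→5370555489012577816470, (28,16):9666373658466991050·27+137637641117332879365→398629729895941637715
Read c(28,14) = 61445535102359115635655, c(28,15) = 5370555489012577816470, c(28,16) = 398629729895941637715.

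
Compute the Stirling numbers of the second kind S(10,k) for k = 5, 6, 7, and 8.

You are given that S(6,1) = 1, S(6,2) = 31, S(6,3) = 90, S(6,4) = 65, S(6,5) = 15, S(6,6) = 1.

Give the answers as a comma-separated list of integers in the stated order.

i=7: T(7,2)=1+2·31=63 | T(7,3)=31+3·90=301 | T(7,4)=90+4·65=350 | T(7,5)=65+5·15=140 | T(7,6)=15+6·1=21 | T(7,7)=1+7·0=1
i=8: T(8,3)=63+3·301=966 | T(8,4)=301+4·350=1701 | T(8,5)=350+5·140=1050 | T(8,6)=140+6·21=266 | T(8,7)=21+7·1=28 | T(8,8)=1+8·0=1
i=9: T(9,4)=966+4·1701=7770 | T(9,5)=1701+5·1050=6951 | T(9,6)=1050+6·266=2646 | T(9,7)=266+7·28=462 | T(9,8)=28+8·1=36
i=10: T(10,5)=7770+5·6951=42525 | T(10,6)=6951+6·2646=22827 | T(10,7)=2646+7·462=5880 | T(10,8)=462+8·36=750
Read S(10,5) = 42525, S(10,6) = 22827, S(10,7) = 5880, S(10,8) = 750.

42525, 22827, 5880, 750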